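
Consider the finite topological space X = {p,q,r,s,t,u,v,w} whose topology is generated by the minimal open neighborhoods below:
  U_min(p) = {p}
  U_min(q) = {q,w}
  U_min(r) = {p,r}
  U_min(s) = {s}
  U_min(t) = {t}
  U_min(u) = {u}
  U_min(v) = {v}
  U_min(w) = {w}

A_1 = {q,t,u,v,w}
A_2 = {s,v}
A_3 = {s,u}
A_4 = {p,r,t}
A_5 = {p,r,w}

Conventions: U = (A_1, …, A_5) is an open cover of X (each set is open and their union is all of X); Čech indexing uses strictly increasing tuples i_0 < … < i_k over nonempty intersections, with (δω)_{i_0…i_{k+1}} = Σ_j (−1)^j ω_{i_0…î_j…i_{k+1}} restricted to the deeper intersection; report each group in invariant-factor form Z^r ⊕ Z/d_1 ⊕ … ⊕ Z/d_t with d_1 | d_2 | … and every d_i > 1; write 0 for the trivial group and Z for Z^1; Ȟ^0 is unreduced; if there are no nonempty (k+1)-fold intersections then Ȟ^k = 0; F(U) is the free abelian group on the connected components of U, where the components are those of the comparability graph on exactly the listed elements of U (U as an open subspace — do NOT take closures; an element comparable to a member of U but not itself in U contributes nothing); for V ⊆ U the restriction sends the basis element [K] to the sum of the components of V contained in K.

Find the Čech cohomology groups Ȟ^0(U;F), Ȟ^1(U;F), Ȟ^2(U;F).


Ȟ^0 ≅ Z^6, Ȟ^1 ≅ 0, Ȟ^2 ≅ 0

cover nerve:
  A12={v} A13={u} A14={t} A15={w} A23={s} A45={p,r}
components per intersection:
  A1: {q,w} {t} {u} {v}
  A2: {s} {v}
  A3: {s} {u}
  A4: {p,r} {t}
  A5: {p,r} {w}
  A12: {v}
  A13: {u}
  A14: {t}
  A15: {w}
  A23: {s}
  A45: {p,r}
C dims 12,6; δ0: rk 6, SNF 1^6
Ȟ^0: (12−6)−0=6 ⇒ Z^6
Ȟ^1: (6−0)−6=0 ⇒ 0
Ȟ^2: (0−0)−0=0 ⇒ 0


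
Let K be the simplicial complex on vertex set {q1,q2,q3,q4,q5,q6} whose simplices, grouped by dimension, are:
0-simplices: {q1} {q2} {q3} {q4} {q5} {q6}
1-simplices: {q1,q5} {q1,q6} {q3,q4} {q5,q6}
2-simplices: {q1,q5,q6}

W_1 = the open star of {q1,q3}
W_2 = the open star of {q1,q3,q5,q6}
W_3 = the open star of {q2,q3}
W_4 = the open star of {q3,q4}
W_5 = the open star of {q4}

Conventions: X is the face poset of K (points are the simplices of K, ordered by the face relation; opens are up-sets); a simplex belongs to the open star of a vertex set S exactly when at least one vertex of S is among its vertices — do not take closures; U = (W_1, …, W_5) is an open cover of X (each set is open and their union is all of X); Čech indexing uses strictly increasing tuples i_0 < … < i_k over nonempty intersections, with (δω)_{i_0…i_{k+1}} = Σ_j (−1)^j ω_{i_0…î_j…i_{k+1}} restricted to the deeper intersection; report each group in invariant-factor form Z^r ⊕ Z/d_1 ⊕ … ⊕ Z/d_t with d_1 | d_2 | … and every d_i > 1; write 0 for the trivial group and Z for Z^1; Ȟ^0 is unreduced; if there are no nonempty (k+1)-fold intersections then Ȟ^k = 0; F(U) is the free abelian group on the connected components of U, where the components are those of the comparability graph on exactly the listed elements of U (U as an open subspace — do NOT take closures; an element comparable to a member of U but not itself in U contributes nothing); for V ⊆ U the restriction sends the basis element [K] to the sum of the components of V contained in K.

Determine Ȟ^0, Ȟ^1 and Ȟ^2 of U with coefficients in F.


nonempty overlaps:
  W1={{q1},{q3},{q1,q5},{q1,q6},{q3,q4},{q1,q5,q6}} W2={{q1},{q3},{q5},{q6},{q1,q5},{q1,q6},{q3,q4},{q5,q6},{q1,q5,q6}} W3={{q2},{q3},{q3,q4}} W4={{q3},{q4},{q3,q4}} W5={{q4},{q3,q4}}
  W12={{q1},{q3},{q1,q5},{q1,q6},{q3,q4},{q1,q5,q6}} W13={{q3},{q3,q4}} W14={{q3},{q3,q4}} W15={{q3,q4}} W23={{q3},{q3,q4}} W24={{q3},{q3,q4}} W25={{q3,q4}} W34={{q3},{q3,q4}} W35={{q3,q4}} W45={{q4},{q3,q4}}
  W123={{q3},{q3,q4}} W124={{q3},{q3,q4}} W125={{q3,q4}} W134={{q3},{q3,q4}} W135={{q3,q4}} W145={{q3,q4}} W234={{q3},{q3,q4}} W235={{q3,q4}} W245={{q3,q4}} W345={{q3,q4}}
  W1234={{q3},{q3,q4}} W1235={{q3,q4}} W1245={{q3,q4}} W1345={{q3,q4}} W2345={{q3,q4}}
  W12345={{q3,q4}}
components per intersection:
  W1: {{q1},{q1,q5},{q1,q6},{q1,q5,q6}} {{q3},{q3,q4}}
  W2: {{q1},{q5},{q6},{q1,q5},{q1,q6},{q5,q6},{q1,q5,q6}} {{q3},{q3,q4}}
  W3: {{q2}} {{q3},{q3,q4}}
  W4: {{q3},{q4},{q3,q4}}
  W5: {{q4},{q3,q4}}
  W12: {{q1},{q1,q5},{q1,q6},{q1,q5,q6}} {{q3},{q3,q4}}
  W13: {{q3},{q3,q4}}
  W14: {{q3},{q3,q4}}
  W15: {{q3,q4}}
  W23: {{q3},{q3,q4}}
  W24: {{q3},{q3,q4}}
  W25: {{q3,q4}}
  W34: {{q3},{q3,q4}}
  W35: {{q3,q4}}
  W45: {{q4},{q3,q4}}
  W123: {{q3},{q3,q4}}
  W124: {{q3},{q3,q4}}
  W125: {{q3,q4}}
  W134: {{q3},{q3,q4}}
  W135: {{q3,q4}}
  W145: {{q3,q4}}
  W234: {{q3},{q3,q4}}
  W235: {{q3,q4}}
  W245: {{q3,q4}}
  W345: {{q3,q4}}
  W1234: {{q3},{q3,q4}}
  W1235: {{q3,q4}}
  W1245: {{q3,q4}}
  W1345: {{q3,q4}}
  W2345: {{q3,q4}}
  W12345: {{q3,q4}}
C dims 8,11,10,5; δ0: rk 5, SNF 1^5; δ1: rk 6, SNF 1^6; δ2: rk 4, SNF 1^4
degree 0: 8−5−0 = 3 → Ȟ^0 ≅ Z^3
degree 1: 11−6−5 = 0 → Ȟ^1 ≅ 0
degree 2: 10−4−6 = 0 → Ȟ^2 ≅ 0

Ȟ^0 = Z^3,  Ȟ^1 = 0,  Ȟ^2 = 0


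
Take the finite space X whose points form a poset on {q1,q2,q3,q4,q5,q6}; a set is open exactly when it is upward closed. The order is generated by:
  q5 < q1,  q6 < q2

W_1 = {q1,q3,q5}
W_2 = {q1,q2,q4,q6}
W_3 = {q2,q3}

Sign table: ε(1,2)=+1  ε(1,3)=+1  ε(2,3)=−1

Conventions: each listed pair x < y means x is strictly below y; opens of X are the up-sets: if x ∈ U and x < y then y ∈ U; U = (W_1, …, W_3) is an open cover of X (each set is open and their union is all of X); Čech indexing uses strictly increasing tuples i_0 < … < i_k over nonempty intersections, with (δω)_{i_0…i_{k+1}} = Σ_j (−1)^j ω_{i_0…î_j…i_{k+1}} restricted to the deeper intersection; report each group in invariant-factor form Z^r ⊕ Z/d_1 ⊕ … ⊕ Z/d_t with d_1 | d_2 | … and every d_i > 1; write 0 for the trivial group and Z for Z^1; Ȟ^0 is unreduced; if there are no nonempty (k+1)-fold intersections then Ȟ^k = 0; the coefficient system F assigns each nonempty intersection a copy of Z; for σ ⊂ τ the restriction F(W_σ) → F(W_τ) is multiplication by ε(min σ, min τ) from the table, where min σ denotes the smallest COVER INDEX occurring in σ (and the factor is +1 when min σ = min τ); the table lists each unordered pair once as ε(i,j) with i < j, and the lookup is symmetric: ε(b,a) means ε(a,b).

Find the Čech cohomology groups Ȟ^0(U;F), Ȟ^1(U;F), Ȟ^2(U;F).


Ȟ^0 = 0,  Ȟ^1 = Z/2,  Ȟ^2 = 0

nonempty overlaps:
  W12={q1} W13={q3} W23={q2}
C dims 3,3; δ0: rk 3, SNF 1^2·2
degree 0: 3−3−0 = 0 → Ȟ^0 ≅ 0
degree 1: 3−0−3 = 0 plus torsion [2] → Ȟ^1 ≅ Z/2
degree 2: 0−0−0 = 0 → Ȟ^2 ≅ 0


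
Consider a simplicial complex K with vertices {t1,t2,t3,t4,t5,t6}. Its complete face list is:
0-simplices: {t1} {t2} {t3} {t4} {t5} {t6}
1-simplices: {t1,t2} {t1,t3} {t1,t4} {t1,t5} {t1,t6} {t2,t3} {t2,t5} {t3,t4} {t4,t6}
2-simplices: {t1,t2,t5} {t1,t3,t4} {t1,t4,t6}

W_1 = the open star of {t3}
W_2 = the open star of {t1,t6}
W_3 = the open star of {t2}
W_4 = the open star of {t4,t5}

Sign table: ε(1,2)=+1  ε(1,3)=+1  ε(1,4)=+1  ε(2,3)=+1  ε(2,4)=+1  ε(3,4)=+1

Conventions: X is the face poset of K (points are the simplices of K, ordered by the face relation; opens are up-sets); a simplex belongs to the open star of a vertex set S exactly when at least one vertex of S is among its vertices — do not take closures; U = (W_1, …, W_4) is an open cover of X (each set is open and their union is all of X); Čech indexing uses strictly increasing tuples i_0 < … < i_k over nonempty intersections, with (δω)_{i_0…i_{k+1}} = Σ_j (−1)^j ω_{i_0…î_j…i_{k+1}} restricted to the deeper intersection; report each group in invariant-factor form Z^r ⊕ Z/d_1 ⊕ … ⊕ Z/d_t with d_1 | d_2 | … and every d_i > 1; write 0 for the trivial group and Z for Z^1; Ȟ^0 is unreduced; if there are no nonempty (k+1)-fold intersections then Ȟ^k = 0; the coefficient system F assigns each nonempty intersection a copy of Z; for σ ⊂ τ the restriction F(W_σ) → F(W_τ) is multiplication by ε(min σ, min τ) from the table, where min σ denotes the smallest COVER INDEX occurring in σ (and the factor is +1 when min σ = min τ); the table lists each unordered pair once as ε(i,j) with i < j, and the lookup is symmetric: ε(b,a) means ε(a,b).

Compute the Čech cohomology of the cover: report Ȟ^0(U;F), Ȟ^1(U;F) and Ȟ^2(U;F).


Ȟ^0(U;F) ≅ Z, Ȟ^1(U;F) ≅ Z and Ȟ^2(U;F) ≅ 0

intersection data:
  W1={{t3},{t1,t3},{t2,t3},{t3,t4},{t1,t3,t4}} W2={{t1},{t6},{t1,t2},{t1,t3},{t1,t4},{t1,t5},{t1,t6},{t4,t6},{t1,t2,t5},{t1,t3,t4},{t1,t4,t6}} W3={{t2},{t1,t2},{t2,t3},{t2,t5},{t1,t2,t5}} W4={{t4},{t5},{t1,t4},{t1,t5},{t2,t5},{t3,t4},{t4,t6},{t1,t2,t5},{t1,t3,t4},{t1,t4,t6}}
  W12={{t1,t3},{t1,t3,t4}} W13={{t2,t3}} W14={{t3,t4},{t1,t3,t4}} W23={{t1,t2},{t1,t2,t5}} W24={{t1,t4},{t1,t5},{t4,t6},{t1,t2,t5},{t1,t3,t4},{t1,t4,t6}} W34={{t2,t5},{t1,t2,t5}}
  W124={{t1,t3,t4}} W234={{t1,t2,t5}}
C dims 4,6,2; δ0: rk 3, SNF 1^3; δ1: rk 2, SNF 1^2
Ȟ^0 = (4 − 3) − 0 = 1, so Ȟ^0 ≅ Z
Ȟ^1 = (6 − 2) − 3 = 1, so Ȟ^1 ≅ Z
Ȟ^2 = (2 − 0) − 2 = 0, so Ȟ^2 ≅ 0


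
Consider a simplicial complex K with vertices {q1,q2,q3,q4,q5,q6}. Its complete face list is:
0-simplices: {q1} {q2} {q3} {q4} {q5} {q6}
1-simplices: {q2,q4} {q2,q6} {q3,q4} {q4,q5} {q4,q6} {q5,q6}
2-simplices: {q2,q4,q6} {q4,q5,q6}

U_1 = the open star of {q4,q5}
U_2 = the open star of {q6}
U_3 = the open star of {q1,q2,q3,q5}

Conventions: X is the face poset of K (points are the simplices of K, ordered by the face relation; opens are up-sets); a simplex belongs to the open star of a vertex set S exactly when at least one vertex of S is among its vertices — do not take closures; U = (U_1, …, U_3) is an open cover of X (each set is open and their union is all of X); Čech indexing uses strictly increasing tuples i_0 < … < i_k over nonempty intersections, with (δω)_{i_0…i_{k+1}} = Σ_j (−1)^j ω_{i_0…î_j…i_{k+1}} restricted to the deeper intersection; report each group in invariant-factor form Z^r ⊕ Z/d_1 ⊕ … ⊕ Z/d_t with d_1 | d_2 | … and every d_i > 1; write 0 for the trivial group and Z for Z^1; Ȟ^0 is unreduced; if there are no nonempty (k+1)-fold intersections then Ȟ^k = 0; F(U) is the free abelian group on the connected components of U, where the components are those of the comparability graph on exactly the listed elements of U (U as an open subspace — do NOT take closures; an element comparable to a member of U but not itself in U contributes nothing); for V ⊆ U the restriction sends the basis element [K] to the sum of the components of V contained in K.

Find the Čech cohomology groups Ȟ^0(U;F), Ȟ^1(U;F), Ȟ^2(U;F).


Ȟ^0(U;F) ≅ Z^2, Ȟ^1(U;F) ≅ 0 and Ȟ^2(U;F) ≅ 0

nerve simplices:
  U1={{q4},{q5},{q2,q4},{q3,q4},{q4,q5},{q4,q6},{q5,q6},{q2,q4,q6},{q4,q5,q6}} U2={{q6},{q2,q6},{q4,q6},{q5,q6},{q2,q4,q6},{q4,q5,q6}} U3={{q1},{q2},{q3},{q5},{q2,q4},{q2,q6},{q3,q4},{q4,q5},{q5,q6},{q2,q4,q6},{q4,q5,q6}}
  U12={{q4,q6},{q5,q6},{q2,q4,q6},{q4,q5,q6}} U13={{q5},{q2,q4},{q3,q4},{q4,q5},{q5,q6},{q2,q4,q6},{q4,q5,q6}} U23={{q2,q6},{q5,q6},{q2,q4,q6},{q4,q5,q6}}
  U123={{q5,q6},{q2,q4,q6},{q4,q5,q6}}
components per intersection:
  U1: {{q4},{q5},{q2,q4},{q3,q4},{q4,q5},{q4,q6},{q5,q6},{q2,q4,q6},{q4,q5,q6}}
  U2: {{q6},{q2,q6},{q4,q6},{q5,q6},{q2,q4,q6},{q4,q5,q6}}
  U3: {{q1}} {{q2},{q2,q4},{q2,q6},{q2,q4,q6}} {{q3},{q3,q4}} {{q5},{q4,q5},{q5,q6},{q4,q5,q6}}
  U12: {{q4,q6},{q5,q6},{q2,q4,q6},{q4,q5,q6}}
  U13: {{q5},{q4,q5},{q5,q6},{q4,q5,q6}} {{q2,q4},{q2,q4,q6}} {{q3,q4}}
  U23: {{q2,q6},{q2,q4,q6}} {{q5,q6},{q4,q5,q6}}
  U123: {{q5,q6},{q4,q5,q6}} {{q2,q4,q6}}
C dims 6,6,2; δ0: rk 4, SNF 1^4; δ1: rk 2, SNF 1^2
degree 0: 6−4−0 = 2 → Ȟ^0 ≅ Z^2
degree 1: 6−2−4 = 0 → Ȟ^1 ≅ 0
degree 2: 2−0−2 = 0 → Ȟ^2 ≅ 0


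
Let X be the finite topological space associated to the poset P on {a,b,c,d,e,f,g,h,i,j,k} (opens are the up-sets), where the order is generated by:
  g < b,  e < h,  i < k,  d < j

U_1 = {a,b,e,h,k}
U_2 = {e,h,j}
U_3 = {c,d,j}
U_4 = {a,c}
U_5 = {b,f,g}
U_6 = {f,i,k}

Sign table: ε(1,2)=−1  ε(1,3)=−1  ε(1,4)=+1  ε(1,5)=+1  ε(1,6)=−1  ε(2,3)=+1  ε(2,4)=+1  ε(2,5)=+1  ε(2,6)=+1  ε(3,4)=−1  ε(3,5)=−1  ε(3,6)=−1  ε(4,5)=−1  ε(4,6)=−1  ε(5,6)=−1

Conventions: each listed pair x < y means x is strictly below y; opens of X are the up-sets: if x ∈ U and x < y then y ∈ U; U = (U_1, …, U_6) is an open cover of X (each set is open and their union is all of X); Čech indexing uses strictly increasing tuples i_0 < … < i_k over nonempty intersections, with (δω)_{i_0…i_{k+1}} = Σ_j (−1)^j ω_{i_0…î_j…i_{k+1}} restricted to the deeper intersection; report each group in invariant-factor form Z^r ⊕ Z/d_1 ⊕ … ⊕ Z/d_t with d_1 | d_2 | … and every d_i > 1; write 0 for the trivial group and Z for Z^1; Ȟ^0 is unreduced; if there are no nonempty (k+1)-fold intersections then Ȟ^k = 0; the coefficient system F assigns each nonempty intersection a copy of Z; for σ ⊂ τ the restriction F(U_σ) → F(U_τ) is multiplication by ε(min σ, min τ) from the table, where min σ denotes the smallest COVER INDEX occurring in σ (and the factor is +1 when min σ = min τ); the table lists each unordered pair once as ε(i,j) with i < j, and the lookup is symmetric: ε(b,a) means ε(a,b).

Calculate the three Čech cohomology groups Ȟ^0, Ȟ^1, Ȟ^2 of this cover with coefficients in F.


Ȟ^0 ≅ Z; Ȟ^1 ≅ Z^2; Ȟ^2 ≅ 0

nonempty overlaps:
  U12={e,h} U14={a} U15={b} U16={k} U23={j} U34={c} U56={f}
C dims 6,7; δ0: rk 5, SNF 1^5
degree 0: 6−5−0 = 1 → Ȟ^0 ≅ Z
degree 1: 7−0−5 = 2 → Ȟ^1 ≅ Z^2
degree 2: 0−0−0 = 0 → Ȟ^2 ≅ 0


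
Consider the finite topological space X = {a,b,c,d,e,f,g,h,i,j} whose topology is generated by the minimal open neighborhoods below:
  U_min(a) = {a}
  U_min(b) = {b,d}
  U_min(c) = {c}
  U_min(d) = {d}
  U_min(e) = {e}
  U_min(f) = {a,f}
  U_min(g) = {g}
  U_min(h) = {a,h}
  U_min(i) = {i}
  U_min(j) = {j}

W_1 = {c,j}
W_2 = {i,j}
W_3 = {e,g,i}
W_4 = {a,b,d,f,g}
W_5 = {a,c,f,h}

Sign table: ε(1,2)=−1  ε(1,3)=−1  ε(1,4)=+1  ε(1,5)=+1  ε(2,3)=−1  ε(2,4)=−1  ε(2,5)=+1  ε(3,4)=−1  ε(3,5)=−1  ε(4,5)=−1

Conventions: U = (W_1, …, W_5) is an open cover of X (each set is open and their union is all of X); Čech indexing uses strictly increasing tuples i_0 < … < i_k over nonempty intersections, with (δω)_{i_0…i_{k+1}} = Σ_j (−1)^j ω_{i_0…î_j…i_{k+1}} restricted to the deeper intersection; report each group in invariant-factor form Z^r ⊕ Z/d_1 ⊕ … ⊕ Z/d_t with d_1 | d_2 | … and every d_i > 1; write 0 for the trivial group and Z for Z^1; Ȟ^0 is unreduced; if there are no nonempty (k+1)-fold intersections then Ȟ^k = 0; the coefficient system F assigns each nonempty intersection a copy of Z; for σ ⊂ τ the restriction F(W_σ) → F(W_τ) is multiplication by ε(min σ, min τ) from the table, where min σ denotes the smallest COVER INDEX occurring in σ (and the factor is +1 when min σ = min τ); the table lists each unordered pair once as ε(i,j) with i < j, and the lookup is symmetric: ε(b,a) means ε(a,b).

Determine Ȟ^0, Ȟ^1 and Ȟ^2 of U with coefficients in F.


Ȟ^0 = Z, Ȟ^1 = Z and Ȟ^2 = 0

nerve simplices:
  W12={j} W15={c} W23={i} W34={g} W45={a,f}
C dims 5,5; δ0: rk 4, SNF 1^4
degree 0: 5−4−0 = 1 → Ȟ^0 ≅ Z
degree 1: 5−0−4 = 1 → Ȟ^1 ≅ Z
degree 2: 0−0−0 = 0 → Ȟ^2 ≅ 0


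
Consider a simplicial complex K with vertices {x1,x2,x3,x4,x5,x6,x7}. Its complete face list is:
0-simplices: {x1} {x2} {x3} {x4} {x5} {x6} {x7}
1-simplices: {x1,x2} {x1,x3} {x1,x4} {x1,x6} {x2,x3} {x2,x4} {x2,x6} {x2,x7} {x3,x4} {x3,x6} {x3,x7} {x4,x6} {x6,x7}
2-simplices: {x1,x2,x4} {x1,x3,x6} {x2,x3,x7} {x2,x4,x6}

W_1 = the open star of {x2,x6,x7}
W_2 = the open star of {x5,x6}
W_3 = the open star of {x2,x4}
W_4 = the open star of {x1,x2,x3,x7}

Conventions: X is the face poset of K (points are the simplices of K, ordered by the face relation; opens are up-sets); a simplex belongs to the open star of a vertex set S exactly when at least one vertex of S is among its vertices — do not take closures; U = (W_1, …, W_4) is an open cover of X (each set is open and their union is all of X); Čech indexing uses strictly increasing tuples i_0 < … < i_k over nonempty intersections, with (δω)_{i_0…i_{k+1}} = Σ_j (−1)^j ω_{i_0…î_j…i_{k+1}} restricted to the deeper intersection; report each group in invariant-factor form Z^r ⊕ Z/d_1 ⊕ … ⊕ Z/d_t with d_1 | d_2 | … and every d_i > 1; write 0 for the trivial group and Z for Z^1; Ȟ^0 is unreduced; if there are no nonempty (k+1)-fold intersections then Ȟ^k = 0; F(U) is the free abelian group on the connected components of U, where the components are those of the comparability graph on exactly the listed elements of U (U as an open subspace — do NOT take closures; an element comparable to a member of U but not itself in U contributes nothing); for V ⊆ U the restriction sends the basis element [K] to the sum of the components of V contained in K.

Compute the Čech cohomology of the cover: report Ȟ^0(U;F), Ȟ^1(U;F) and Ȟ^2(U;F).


nonempty intersections:
  W1={{x2},{x6},{x7},{x1,x2},{x1,x6},{x2,x3},{x2,x4},{x2,x6},{x2,x7},{x3,x6},{x3,x7},{x4,x6},{x6,x7},{x1,x2,x4},{x1,x3,x6},{x2,x3,x7},{x2,x4,x6}} W2={{x5},{x6},{x1,x6},{x2,x6},{x3,x6},{x4,x6},{x6,x7},{x1,x3,x6},{x2,x4,x6}} W3={{x2},{x4},{x1,x2},{x1,x4},{x2,x3},{x2,x4},{x2,x6},{x2,x7},{x3,x4},{x4,x6},{x1,x2,x4},{x2,x3,x7},{x2,x4,x6}} W4={{x1},{x2},{x3},{x7},{x1,x2},{x1,x3},{x1,x4},{x1,x6},{x2,x3},{x2,x4},{x2,x6},{x2,x7},{x3,x4},{x3,x6},{x3,x7},{x6,x7},{x1,x2,x4},{x1,x3,x6},{x2,x3,x7},{x2,x4,x6}}
  W12={{x6},{x1,x6},{x2,x6},{x3,x6},{x4,x6},{x6,x7},{x1,x3,x6},{x2,x4,x6}} W13={{x2},{x1,x2},{x2,x3},{x2,x4},{x2,x6},{x2,x7},{x4,x6},{x1,x2,x4},{x2,x3,x7},{x2,x4,x6}} W14={{x2},{x7},{x1,x2},{x1,x6},{x2,x3},{x2,x4},{x2,x6},{x2,x7},{x3,x6},{x3,x7},{x6,x7},{x1,x2,x4},{x1,x3,x6},{x2,x3,x7},{x2,x4,x6}} W23={{x2,x6},{x4,x6},{x2,x4,x6}} W24={{x1,x6},{x2,x6},{x3,x6},{x6,x7},{x1,x3,x6},{x2,x4,x6}} W34={{x2},{x1,x2},{x1,x4},{x2,x3},{x2,x4},{x2,x6},{x2,x7},{x3,x4},{x1,x2,x4},{x2,x3,x7},{x2,x4,x6}}
  W123={{x2,x6},{x4,x6},{x2,x4,x6}} W124={{x1,x6},{x2,x6},{x3,x6},{x6,x7},{x1,x3,x6},{x2,x4,x6}} W134={{x2},{x1,x2},{x2,x3},{x2,x4},{x2,x6},{x2,x7},{x1,x2,x4},{x2,x3,x7},{x2,x4,x6}} W234={{x2,x6},{x2,x4,x6}}
  W1234={{x2,x6},{x2,x4,x6}}
components per intersection:
  W1: {{x2},{x6},{x7},{x1,x2},{x1,x6},{x2,x3},{x2,x4},{x2,x6},{x2,x7},{x3,x6},{x3,x7},{x4,x6},{x6,x7},{x1,x2,x4},{x1,x3,x6},{x2,x3,x7},{x2,x4,x6}}
  W2: {{x5}} {{x6},{x1,x6},{x2,x6},{x3,x6},{x4,x6},{x6,x7},{x1,x3,x6},{x2,x4,x6}}
  W3: {{x2},{x4},{x1,x2},{x1,x4},{x2,x3},{x2,x4},{x2,x6},{x2,x7},{x3,x4},{x4,x6},{x1,x2,x4},{x2,x3,x7},{x2,x4,x6}}
  W4: {{x1},{x2},{x3},{x7},{x1,x2},{x1,x3},{x1,x4},{x1,x6},{x2,x3},{x2,x4},{x2,x6},{x2,x7},{x3,x4},{x3,x6},{x3,x7},{x6,x7},{x1,x2,x4},{x1,x3,x6},{x2,x3,x7},{x2,x4,x6}}
  W12: {{x6},{x1,x6},{x2,x6},{x3,x6},{x4,x6},{x6,x7},{x1,x3,x6},{x2,x4,x6}}
  W13: {{x2},{x1,x2},{x2,x3},{x2,x4},{x2,x6},{x2,x7},{x4,x6},{x1,x2,x4},{x2,x3,x7},{x2,x4,x6}}
  W14: {{x2},{x7},{x1,x2},{x2,x3},{x2,x4},{x2,x6},{x2,x7},{x3,x7},{x6,x7},{x1,x2,x4},{x2,x3,x7},{x2,x4,x6}} {{x1,x6},{x3,x6},{x1,x3,x6}}
  W23: {{x2,x6},{x4,x6},{x2,x4,x6}}
  W24: {{x1,x6},{x3,x6},{x1,x3,x6}} {{x2,x6},{x2,x4,x6}} {{x6,x7}}
  W34: {{x2},{x1,x2},{x1,x4},{x2,x3},{x2,x4},{x2,x6},{x2,x7},{x1,x2,x4},{x2,x3,x7},{x2,x4,x6}} {{x3,x4}}
  W123: {{x2,x6},{x4,x6},{x2,x4,x6}}
  W124: {{x1,x6},{x3,x6},{x1,x3,x6}} {{x2,x6},{x2,x4,x6}} {{x6,x7}}
  W134: {{x2},{x1,x2},{x2,x3},{x2,x4},{x2,x6},{x2,x7},{x1,x2,x4},{x2,x3,x7},{x2,x4,x6}}
  W234: {{x2,x6},{x2,x4,x6}}
  W1234: {{x2,x6},{x2,x4,x6}}
C dims 5,10,6,1; δ0: rk 3, SNF 1^3; δ1: rk 5, SNF 1^5; δ2: rk 1, SNF 1^1
Ȟ^0: (5−3)−0=2 ⇒ Z^2
Ȟ^1: (10−5)−3=2 ⇒ Z^2
Ȟ^2: (6−1)−5=0 ⇒ 0

Ȟ^0(U;F) ≅ Z^2,  Ȟ^1(U;F) ≅ Z^2,  Ȟ^2(U;F) ≅ 0


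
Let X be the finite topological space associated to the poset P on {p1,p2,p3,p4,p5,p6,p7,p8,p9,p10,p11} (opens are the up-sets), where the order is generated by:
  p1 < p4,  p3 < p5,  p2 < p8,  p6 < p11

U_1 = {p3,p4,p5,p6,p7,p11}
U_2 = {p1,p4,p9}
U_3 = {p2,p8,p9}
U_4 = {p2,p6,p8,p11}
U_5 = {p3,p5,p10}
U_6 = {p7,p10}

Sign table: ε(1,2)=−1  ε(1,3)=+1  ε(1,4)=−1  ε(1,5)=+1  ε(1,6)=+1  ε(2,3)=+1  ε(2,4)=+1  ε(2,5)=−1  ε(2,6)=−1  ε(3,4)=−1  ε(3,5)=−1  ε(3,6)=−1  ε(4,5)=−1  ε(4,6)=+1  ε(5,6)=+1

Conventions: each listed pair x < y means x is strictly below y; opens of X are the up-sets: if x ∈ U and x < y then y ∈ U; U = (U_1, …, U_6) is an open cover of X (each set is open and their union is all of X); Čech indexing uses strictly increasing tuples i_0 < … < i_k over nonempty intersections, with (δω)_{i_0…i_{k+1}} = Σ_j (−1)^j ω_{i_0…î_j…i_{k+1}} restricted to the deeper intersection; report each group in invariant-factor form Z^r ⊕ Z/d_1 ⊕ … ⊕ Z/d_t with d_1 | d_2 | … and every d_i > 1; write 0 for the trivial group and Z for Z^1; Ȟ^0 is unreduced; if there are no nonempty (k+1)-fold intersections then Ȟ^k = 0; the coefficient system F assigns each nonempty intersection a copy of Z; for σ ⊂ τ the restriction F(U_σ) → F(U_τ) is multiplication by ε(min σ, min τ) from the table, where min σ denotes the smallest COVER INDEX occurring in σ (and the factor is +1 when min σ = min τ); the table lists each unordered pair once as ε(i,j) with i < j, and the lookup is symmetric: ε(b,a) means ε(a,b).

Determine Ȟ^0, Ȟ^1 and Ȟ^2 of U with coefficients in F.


nonempty overlaps:
  U12={p4} U14={p6,p11} U15={p3,p5} U16={p7} U23={p9} U34={p2,p8} U56={p10}
C dims 6,7; δ0: rk 6, SNF 1^5·2
degree 0: 6−6−0 = 0 → Ȟ^0 ≅ 0
degree 1: 7−0−6 = 1 plus torsion [2] → Ȟ^1 ≅ Z ⊕ Z/2
degree 2: 0−0−0 = 0 → Ȟ^2 ≅ 0

Ȟ^0 ≅ 0,  Ȟ^1 ≅ Z ⊕ Z/2,  Ȟ^2 ≅ 0


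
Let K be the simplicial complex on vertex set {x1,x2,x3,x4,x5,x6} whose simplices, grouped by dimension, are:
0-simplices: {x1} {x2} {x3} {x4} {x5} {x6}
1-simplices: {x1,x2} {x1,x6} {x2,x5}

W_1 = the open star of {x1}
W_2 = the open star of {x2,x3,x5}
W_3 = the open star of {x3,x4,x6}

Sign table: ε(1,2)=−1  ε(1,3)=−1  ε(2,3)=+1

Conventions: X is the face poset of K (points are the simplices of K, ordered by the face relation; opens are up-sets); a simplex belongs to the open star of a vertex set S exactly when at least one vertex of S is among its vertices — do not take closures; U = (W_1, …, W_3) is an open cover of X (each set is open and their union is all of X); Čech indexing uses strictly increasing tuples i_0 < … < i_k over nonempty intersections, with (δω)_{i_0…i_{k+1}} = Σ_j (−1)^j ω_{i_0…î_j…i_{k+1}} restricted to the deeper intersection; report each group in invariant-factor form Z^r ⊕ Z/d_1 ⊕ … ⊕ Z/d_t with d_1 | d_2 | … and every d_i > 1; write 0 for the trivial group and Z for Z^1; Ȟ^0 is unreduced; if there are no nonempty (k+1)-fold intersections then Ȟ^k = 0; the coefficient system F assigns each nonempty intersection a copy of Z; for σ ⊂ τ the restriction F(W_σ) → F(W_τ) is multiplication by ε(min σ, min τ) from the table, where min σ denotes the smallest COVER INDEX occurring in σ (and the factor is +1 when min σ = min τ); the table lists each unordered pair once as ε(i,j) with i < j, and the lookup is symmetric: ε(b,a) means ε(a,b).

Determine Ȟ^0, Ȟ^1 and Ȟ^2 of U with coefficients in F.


nerve simplices:
  W1={{x1},{x1,x2},{x1,x6}} W2={{x2},{x3},{x5},{x1,x2},{x2,x5}} W3={{x3},{x4},{x6},{x1,x6}}
  W12={{x1,x2}} W13={{x1,x6}} W23={{x3}}
C dims 3,3; δ0: rk 2, SNF 1^2
degree 0: 3−2−0 = 1 → Ȟ^0 ≅ Z
degree 1: 3−0−2 = 1 → Ȟ^1 ≅ Z
degree 2: 0−0−0 = 0 → Ȟ^2 ≅ 0

Ȟ^0 = Z; Ȟ^1 = Z; Ȟ^2 = 0


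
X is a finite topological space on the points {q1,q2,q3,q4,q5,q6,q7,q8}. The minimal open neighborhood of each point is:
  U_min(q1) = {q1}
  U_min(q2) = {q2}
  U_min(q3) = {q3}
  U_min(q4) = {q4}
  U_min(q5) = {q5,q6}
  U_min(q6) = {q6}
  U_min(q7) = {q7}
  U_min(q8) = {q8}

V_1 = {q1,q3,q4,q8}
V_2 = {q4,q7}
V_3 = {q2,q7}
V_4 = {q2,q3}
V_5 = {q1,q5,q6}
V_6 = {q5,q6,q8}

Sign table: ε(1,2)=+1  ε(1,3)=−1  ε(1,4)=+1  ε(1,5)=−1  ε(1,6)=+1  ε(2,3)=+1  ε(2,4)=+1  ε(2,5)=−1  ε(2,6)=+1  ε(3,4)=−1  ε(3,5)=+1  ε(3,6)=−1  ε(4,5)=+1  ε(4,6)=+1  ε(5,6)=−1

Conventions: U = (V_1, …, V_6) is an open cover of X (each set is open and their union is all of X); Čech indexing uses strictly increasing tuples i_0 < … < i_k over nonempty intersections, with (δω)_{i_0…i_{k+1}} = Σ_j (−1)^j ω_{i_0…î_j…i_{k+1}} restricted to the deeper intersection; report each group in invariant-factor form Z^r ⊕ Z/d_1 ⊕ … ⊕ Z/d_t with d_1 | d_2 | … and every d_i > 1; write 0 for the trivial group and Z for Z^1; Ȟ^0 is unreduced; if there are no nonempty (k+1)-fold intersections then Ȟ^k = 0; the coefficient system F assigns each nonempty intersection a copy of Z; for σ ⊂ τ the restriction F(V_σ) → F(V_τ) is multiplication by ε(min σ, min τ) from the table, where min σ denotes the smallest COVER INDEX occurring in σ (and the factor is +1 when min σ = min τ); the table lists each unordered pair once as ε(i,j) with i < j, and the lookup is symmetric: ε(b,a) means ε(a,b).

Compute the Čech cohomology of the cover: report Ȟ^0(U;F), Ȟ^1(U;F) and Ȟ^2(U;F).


Ȟ^0(U;F) ≅ 0; Ȟ^1(U;F) ≅ Z ⊕ Z/2; Ȟ^2(U;F) ≅ 0

intersection data:
  V12={q4} V14={q3} V15={q1} V16={q8} V23={q7} V34={q2} V56={q5,q6}
C dims 6,7; δ0: rk 6, SNF 1^5·2
Ȟ^0 = (6 − 6) − 0 = 0, so Ȟ^0 ≅ 0
Ȟ^1 = (7 − 0) − 6 = 1 plus torsion [2], so Ȟ^1 ≅ Z ⊕ Z/2
Ȟ^2 = (0 − 0) − 0 = 0, so Ȟ^2 ≅ 0


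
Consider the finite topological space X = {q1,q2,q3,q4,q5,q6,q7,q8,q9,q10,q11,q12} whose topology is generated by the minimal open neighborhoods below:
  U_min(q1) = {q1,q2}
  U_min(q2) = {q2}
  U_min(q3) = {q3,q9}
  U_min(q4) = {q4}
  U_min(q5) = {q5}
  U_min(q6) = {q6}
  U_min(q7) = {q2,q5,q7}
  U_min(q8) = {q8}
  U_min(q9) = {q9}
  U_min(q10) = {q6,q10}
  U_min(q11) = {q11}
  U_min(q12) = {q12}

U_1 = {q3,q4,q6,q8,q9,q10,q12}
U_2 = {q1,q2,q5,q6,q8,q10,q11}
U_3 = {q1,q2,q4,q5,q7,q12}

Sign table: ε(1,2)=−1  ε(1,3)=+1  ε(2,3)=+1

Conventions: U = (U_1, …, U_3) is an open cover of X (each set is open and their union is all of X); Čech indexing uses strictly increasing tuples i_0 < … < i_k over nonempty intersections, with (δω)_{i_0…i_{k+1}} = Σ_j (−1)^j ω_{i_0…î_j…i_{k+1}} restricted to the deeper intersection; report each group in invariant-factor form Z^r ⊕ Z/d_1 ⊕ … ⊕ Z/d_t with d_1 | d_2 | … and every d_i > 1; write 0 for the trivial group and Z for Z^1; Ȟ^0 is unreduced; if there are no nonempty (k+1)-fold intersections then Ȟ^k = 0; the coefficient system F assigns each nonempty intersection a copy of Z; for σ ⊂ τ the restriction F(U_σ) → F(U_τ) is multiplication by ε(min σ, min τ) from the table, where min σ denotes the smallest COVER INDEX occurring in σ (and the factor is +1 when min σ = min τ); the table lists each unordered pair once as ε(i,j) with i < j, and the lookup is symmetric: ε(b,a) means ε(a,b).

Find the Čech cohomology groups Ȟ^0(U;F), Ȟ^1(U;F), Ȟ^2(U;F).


Ȟ^0 ≅ 0, Ȟ^1 ≅ Z/2, Ȟ^2 ≅ 0

nonempty intersections:
  U12={q6,q8,q10} U13={q4,q12} U23={q1,q2,q5}
C dims 3,3; δ0: rk 3, SNF 1^2·2
Ȟ^0: (3−3)−0=0 ⇒ 0
Ȟ^1: (3−0)−3=0 plus torsion [2] ⇒ Z/2
Ȟ^2: (0−0)−0=0 ⇒ 0


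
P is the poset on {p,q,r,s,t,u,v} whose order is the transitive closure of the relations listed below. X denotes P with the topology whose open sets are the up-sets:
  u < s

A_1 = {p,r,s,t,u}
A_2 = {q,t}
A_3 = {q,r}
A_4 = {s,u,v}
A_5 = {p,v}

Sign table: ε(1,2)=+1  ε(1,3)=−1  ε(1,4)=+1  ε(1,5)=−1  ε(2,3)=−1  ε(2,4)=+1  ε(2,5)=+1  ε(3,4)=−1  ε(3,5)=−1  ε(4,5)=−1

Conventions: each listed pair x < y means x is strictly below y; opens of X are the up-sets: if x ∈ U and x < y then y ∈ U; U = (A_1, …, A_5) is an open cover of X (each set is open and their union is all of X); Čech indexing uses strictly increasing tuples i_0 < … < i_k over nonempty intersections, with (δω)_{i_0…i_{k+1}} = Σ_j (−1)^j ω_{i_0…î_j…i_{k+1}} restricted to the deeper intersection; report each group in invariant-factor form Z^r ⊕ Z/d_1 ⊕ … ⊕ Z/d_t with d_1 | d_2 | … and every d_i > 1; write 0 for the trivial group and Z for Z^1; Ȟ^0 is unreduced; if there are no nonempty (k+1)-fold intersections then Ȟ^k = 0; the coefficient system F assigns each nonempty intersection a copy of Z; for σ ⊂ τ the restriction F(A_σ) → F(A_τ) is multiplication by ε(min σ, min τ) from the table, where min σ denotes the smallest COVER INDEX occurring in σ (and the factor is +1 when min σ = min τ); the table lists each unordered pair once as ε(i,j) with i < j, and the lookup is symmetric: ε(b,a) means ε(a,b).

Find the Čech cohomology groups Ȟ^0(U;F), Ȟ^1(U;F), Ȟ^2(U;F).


Ȟ^0(U;F) ≅ Z, Ȟ^1(U;F) ≅ Z^2 and Ȟ^2(U;F) ≅ 0

nerve of the cover:
  A12={t} A13={r} A14={s,u} A15={p} A23={q} A45={v}
C dims 5,6; δ0: rk 4, SNF 1^4
Ȟ^0 = (5 − 4) − 0 = 1, so Ȟ^0 ≅ Z
Ȟ^1 = (6 − 0) − 4 = 2, so Ȟ^1 ≅ Z^2
Ȟ^2 = (0 − 0) − 0 = 0, so Ȟ^2 ≅ 0


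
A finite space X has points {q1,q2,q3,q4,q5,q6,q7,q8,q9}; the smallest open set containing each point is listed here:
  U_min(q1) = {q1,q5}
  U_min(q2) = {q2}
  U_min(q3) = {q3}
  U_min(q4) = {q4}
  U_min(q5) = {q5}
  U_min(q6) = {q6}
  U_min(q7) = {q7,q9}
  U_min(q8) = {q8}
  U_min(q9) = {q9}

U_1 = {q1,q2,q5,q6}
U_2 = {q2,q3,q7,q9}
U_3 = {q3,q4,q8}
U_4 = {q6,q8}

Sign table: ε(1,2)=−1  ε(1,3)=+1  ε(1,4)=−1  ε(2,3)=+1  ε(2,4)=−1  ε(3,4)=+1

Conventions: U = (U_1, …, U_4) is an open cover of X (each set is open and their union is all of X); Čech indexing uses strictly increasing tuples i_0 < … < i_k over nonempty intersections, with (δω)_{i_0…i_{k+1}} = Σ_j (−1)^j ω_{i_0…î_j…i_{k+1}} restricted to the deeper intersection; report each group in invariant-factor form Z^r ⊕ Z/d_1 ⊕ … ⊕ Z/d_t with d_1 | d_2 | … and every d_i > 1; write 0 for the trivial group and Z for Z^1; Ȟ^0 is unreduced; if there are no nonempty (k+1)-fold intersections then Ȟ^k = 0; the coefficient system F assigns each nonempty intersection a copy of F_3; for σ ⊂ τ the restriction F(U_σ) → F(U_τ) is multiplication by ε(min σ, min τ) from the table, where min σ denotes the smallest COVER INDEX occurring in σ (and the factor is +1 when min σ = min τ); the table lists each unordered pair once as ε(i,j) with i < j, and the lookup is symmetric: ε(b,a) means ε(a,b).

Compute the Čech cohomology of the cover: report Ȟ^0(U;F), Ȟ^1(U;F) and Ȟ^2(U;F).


nerve simplices:
  U12={q2} U14={q6} U23={q3} U34={q8}
C dims 4,4; δ0: rk_F3 3
degree 0: 4−3−0 = 1 → Ȟ^0 ≅ Z/3
degree 1: 4−0−3 = 1 → Ȟ^1 ≅ Z/3
degree 2: 0−0−0 = 0 → Ȟ^2 ≅ 0

Ȟ^0 = Z/3; Ȟ^1 = Z/3; Ȟ^2 = 0


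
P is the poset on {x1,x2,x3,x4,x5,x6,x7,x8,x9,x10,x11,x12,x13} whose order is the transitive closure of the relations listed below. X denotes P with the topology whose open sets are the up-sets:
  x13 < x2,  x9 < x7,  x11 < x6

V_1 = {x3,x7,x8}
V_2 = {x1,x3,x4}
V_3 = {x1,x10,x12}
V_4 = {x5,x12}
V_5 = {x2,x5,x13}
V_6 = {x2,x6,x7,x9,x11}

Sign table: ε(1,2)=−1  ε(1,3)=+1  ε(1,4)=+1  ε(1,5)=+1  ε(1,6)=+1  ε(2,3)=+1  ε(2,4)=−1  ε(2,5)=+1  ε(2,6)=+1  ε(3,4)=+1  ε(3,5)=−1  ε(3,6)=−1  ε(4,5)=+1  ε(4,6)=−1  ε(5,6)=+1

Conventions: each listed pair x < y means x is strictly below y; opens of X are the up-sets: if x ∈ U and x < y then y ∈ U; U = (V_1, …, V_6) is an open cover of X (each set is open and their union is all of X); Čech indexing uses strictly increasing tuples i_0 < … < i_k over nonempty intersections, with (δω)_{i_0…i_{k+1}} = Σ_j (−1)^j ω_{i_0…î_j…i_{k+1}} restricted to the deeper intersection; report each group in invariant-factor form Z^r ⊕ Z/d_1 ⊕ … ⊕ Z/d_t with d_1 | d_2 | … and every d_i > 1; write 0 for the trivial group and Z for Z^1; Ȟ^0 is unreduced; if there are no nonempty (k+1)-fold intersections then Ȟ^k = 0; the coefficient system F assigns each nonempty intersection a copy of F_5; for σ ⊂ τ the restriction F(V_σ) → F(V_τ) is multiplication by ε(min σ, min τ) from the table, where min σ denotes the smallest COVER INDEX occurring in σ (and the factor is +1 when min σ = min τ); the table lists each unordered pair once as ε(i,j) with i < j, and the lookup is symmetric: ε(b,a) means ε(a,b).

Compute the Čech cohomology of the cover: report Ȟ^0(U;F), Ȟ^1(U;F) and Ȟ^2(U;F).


Ȟ^0 ≅ 0, Ȟ^1 ≅ 0 and Ȟ^2 ≅ 0

cover nerve:
  V12={x3} V16={x7} V23={x1} V34={x12} V45={x5} V56={x2}
C dims 6,6; δ0: rk_F5 6
Ȟ^0: (6−6)−0=0 ⇒ 0
Ȟ^1: (6−0)−6=0 ⇒ 0
Ȟ^2: (0−0)−0=0 ⇒ 0


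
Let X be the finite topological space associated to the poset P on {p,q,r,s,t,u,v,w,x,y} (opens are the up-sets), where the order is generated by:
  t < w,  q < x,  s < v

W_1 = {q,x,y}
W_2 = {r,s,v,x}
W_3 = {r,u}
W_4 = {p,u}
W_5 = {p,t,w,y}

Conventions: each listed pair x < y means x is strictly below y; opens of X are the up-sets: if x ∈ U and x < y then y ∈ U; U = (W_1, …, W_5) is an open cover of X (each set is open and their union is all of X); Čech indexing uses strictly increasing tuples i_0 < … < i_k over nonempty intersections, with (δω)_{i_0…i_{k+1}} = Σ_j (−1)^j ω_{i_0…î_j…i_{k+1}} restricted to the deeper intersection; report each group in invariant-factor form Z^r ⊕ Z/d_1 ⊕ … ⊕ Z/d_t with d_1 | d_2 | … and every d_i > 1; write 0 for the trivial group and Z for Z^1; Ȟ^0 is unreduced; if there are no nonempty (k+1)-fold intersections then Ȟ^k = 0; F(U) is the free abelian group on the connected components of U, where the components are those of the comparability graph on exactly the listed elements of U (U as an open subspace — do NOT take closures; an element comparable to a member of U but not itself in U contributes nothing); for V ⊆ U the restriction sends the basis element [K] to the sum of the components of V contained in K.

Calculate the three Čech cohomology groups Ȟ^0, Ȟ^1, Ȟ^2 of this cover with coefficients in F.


Ȟ^0(U;F) ≅ Z^7, Ȟ^1(U;F) ≅ 0, Ȟ^2(U;F) ≅ 0

nerve of the cover:
  W12={x} W15={y} W23={r} W34={u} W45={p}
components per intersection:
  W1: {q,x} {y}
  W2: {r} {s,v} {x}
  W3: {r} {u}
  W4: {p} {u}
  W5: {p} {t,w} {y}
  W12: {x}
  W15: {y}
  W23: {r}
  W34: {u}
  W45: {p}
C dims 12,5; δ0: rk 5, SNF 1^5
Ȟ^0 = (12 − 5) − 0 = 7, so Ȟ^0 ≅ Z^7
Ȟ^1 = (5 − 0) − 5 = 0, so Ȟ^1 ≅ 0
Ȟ^2 = (0 − 0) − 0 = 0, so Ȟ^2 ≅ 0


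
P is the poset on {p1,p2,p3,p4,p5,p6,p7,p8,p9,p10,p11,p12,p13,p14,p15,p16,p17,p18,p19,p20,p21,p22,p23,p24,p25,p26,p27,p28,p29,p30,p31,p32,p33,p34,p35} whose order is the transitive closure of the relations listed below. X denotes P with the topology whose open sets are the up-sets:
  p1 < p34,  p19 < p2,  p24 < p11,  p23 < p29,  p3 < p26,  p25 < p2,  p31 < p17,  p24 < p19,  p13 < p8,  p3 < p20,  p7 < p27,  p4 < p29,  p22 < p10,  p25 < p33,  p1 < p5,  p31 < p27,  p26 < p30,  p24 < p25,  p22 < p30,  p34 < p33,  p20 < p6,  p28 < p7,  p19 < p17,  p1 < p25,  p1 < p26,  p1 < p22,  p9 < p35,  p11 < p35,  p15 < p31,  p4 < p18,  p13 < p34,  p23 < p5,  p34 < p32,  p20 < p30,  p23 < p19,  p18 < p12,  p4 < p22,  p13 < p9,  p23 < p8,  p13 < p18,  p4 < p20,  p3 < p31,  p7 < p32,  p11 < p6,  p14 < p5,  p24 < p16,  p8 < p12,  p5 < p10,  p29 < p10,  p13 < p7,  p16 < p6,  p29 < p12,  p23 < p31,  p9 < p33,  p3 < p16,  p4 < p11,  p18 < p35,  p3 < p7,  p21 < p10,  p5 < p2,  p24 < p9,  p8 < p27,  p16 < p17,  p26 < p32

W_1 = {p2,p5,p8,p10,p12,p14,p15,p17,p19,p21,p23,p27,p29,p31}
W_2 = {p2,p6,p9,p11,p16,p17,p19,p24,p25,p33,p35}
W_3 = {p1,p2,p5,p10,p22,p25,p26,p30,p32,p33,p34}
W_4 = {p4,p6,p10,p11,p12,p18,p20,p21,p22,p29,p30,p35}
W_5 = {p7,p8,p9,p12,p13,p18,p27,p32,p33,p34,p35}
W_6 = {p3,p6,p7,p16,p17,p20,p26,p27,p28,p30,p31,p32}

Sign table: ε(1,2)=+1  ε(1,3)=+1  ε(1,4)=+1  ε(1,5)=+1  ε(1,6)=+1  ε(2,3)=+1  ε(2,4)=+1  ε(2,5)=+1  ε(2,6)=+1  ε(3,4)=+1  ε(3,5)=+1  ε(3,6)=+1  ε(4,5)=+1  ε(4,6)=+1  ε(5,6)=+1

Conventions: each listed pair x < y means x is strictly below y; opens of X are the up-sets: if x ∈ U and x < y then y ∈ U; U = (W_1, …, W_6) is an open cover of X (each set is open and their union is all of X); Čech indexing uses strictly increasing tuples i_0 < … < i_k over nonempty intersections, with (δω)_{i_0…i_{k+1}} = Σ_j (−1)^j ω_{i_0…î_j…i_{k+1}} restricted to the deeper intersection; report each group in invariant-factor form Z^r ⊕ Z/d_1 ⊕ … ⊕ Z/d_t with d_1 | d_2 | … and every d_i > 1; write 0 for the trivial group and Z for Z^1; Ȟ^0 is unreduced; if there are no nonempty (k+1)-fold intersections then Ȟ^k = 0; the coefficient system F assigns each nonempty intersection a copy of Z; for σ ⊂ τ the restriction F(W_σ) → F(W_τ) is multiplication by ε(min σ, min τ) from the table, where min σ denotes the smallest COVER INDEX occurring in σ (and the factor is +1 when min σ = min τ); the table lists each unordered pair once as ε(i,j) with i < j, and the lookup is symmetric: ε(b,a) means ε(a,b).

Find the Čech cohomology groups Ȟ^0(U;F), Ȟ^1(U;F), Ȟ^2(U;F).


Ȟ^0 ≅ Z, Ȟ^1 ≅ 0 and Ȟ^2 ≅ Z/2

nerve simplices:
  W12={p2,p17,p19} W13={p2,p5,p10} W14={p10,p12,p21,p29} W15={p8,p12,p27} W16={p17,p27,p31} W23={p2,p25,p33} W24={p6,p11,p35} W25={p9,p33,p35} W26={p6,p16,p17} W34={p10,p22,p30} W35={p32,p33,p34} W36={p26,p30,p32} W45={p12,p18,p35} W46={p6,p20,p30} W56={p7,p27,p32}
  W123={p2} W126={p17} W134={p10} W145={p12} W156={p27} W235={p33} W245={p35} W246={p6} W346={p30} W356={p32}
C dims 6,15,10; δ0: rk 5, SNF 1^5; δ1: rk 10, SNF 1^9·2
degree 0: 6−5−0 = 1 → Ȟ^0 ≅ Z
degree 1: 15−10−5 = 0 → Ȟ^1 ≅ 0
degree 2: 10−0−10 = 0 plus torsion [2] → Ȟ^2 ≅ Z/2


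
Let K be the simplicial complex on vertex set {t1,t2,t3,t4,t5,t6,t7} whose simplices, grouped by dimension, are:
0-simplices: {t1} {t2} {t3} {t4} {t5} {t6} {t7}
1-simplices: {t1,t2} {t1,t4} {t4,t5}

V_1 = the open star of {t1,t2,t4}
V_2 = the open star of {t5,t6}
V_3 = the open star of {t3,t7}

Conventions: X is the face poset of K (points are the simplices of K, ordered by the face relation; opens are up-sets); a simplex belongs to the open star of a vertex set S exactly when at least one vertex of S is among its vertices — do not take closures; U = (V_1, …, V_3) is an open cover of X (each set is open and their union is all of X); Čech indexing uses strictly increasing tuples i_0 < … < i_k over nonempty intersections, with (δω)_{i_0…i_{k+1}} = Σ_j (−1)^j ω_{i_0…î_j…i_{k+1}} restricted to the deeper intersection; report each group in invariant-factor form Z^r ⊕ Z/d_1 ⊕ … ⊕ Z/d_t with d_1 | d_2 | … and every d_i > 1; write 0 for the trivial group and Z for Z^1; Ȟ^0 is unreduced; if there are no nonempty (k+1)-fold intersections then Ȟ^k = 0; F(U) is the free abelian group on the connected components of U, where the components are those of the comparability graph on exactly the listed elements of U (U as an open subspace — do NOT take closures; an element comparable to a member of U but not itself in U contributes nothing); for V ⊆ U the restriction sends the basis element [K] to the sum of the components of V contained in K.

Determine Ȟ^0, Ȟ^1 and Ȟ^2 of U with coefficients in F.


nonempty overlaps:
  V1={{t1},{t2},{t4},{t1,t2},{t1,t4},{t4,t5}} V2={{t5},{t6},{t4,t5}} V3={{t3},{t7}}
  V12={{t4,t5}}
components per intersection:
  V1: {{t1},{t2},{t4},{t1,t2},{t1,t4},{t4,t5}}
  V2: {{t5},{t4,t5}} {{t6}}
  V3: {{t3}} {{t7}}
  V12: {{t4,t5}}
C dims 5,1; δ0: rk 1, SNF 1^1
degree 0: 5−1−0 = 4 → Ȟ^0 ≅ Z^4
degree 1: 1−0−1 = 0 → Ȟ^1 ≅ 0
degree 2: 0−0−0 = 0 → Ȟ^2 ≅ 0

Ȟ^0 ≅ Z^4, Ȟ^1 ≅ 0 and Ȟ^2 ≅ 0


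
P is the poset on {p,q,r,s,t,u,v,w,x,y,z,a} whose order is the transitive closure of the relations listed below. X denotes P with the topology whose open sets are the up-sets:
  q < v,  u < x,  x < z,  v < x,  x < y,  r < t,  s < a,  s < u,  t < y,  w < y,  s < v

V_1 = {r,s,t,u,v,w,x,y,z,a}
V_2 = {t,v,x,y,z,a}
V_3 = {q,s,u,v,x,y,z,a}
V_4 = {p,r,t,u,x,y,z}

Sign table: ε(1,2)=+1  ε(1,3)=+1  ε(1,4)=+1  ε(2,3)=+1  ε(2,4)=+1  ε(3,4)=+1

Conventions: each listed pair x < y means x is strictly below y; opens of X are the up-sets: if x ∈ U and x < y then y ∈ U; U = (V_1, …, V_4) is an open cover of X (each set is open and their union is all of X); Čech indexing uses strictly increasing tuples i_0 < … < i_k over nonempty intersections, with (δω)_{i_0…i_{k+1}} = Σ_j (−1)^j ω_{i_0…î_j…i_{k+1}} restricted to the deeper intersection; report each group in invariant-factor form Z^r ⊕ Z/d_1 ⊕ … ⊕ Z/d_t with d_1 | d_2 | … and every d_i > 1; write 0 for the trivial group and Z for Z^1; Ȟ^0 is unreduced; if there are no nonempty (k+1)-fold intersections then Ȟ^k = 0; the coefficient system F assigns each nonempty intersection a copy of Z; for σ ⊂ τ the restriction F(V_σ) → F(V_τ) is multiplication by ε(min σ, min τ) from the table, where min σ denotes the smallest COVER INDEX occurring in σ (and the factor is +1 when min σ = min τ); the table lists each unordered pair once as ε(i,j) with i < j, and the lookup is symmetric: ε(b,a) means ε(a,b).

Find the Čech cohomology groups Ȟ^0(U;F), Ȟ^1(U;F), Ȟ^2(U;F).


Ȟ^0 ≅ Z,  Ȟ^1 ≅ 0,  Ȟ^2 ≅ 0

nerve simplices:
  V12={t,v,x,y,z,a} V13={s,u,v,x,y,z,a} V14={r,t,u,x,y,z} V23={v,x,y,z,a} V24={t,x,y,z} V34={u,x,y,z}
  V123={v,x,y,z,a} V124={t,x,y,z} V134={u,x,y,z} V234={x,y,z}
  V1234={x,y,z}
C dims 4,6,4,1; δ0: rk 3, SNF 1^3; δ1: rk 3, SNF 1^3; δ2: rk 1, SNF 1^1
degree 0: 4−3−0 = 1 → Ȟ^0 ≅ Z
degree 1: 6−3−3 = 0 → Ȟ^1 ≅ 0
degree 2: 4−1−3 = 0 → Ȟ^2 ≅ 0
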